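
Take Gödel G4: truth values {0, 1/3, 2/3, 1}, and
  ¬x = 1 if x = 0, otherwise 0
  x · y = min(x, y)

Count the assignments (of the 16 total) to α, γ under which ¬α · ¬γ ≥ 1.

1

α = 0, γ = 0 ↦ 1  ≥
α = 0, γ = 1/3 ↦ 0  <
α = 0, γ = 2/3 ↦ 0  <
α = 0, γ = 1 ↦ 0  <
α = 1/3, γ = 0 ↦ 0  <
α = 1/3, γ = 1/3 ↦ 0  <
α = 1/3, γ = 2/3 ↦ 0  <
α = 1/3, γ = 1 ↦ 0  <
α = 2/3, γ = 0 ↦ 0  <
α = 2/3, γ = 1/3 ↦ 0  <
α = 2/3, γ = 2/3 ↦ 0  <
α = 2/3, γ = 1 ↦ 0  <
α = 1, γ = 0 ↦ 0  <
α = 1, γ = 1/3 ↦ 0  <
α = 1, γ = 2/3 ↦ 0  <
α = 1, γ = 1 ↦ 0  <
So 1 of the 16 assignments meets the threshold.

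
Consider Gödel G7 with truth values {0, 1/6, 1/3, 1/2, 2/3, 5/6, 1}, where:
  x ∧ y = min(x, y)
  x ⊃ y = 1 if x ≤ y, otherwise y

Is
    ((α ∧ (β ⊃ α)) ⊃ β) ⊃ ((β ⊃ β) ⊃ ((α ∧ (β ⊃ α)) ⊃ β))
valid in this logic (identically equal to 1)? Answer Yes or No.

At α = 5/6, β = 0, for instance:
β ⊃ α = 0 ⊃ 5/6 = 1
α ∧ (β ⊃ α) = 5/6 ∧ 1 = 5/6
(α ∧ (β ⊃ α)) ⊃ β = 5/6 ⊃ 0 = 0
β ⊃ β = 0 ⊃ 0 = 1
(α ∧ (β ⊃ α)) ⊃ β = 5/6 ⊃ 0 = 0
(β ⊃ β) ⊃ ((α ∧ (β ⊃ α)) ⊃ β) = 1 ⊃ 0 = 0
((α ∧ (β ⊃ α)) ⊃ β) ⊃ ((β ⊃ β) ⊃ ((α ∧ (β ⊃ α)) ⊃ β)) = 0 ⊃ 0 = 1
and checking the remaining 48 assignments likewise gives ≥ 1 in every case.

Yes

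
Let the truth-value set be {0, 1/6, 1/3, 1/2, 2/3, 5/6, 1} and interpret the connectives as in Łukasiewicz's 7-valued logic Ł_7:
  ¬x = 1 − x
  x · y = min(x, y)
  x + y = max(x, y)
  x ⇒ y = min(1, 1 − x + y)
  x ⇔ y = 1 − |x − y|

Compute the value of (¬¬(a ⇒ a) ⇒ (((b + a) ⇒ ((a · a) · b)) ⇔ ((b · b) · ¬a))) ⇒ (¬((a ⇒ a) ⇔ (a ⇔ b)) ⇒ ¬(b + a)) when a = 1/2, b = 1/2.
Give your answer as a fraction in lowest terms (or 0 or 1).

1

a ⇒ a = 1/2 ⇒ 1/2 = 1
¬(a ⇒ a) = ¬1 = 0
¬¬(a ⇒ a) = ¬0 = 1
b + a = 1/2 + 1/2 = 1/2
a · a = 1/2 · 1/2 = 1/2
(a · a) · b = 1/2 · 1/2 = 1/2
(b + a) ⇒ ((a · a) · b) = 1/2 ⇒ 1/2 = 1
b · b = 1/2 · 1/2 = 1/2
¬a = ¬1/2 = 1/2
(b · b) · ¬a = 1/2 · 1/2 = 1/2
((b + a) ⇒ ((a · a) · b)) ⇔ ((b · b) · ¬a) = 1 ⇔ 1/2 = 1/2
¬¬(a ⇒ a) ⇒ (((b + a) ⇒ ((a · a) · b)) ⇔ ((b · b) · ¬a)) = 1 ⇒ 1/2 = 1/2
a ⇒ a = 1/2 ⇒ 1/2 = 1
a ⇔ b = 1/2 ⇔ 1/2 = 1
(a ⇒ a) ⇔ (a ⇔ b) = 1 ⇔ 1 = 1
¬((a ⇒ a) ⇔ (a ⇔ b)) = ¬1 = 0
b + a = 1/2 + 1/2 = 1/2
¬(b + a) = ¬1/2 = 1/2
¬((a ⇒ a) ⇔ (a ⇔ b)) ⇒ ¬(b + a) = 0 ⇒ 1/2 = 1
(¬¬(a ⇒ a) ⇒ (((b + a) ⇒ ((a · a) · b)) ⇔ ((b · b) · ¬a))) ⇒ (¬((a ⇒ a) ⇔ (a ⇔ b)) ⇒ ¬(b + a)) = 1/2 ⇒ 1 = 1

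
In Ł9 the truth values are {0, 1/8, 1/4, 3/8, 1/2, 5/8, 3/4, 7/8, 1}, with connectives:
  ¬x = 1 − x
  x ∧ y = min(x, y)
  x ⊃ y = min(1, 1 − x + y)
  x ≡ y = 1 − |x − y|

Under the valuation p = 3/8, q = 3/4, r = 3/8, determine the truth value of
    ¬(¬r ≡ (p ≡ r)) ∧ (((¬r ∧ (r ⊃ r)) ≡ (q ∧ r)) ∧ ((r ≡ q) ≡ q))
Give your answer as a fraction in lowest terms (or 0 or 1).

¬r = ¬3/8 = 5/8
p ≡ r = 3/8 ≡ 3/8 = 1
¬r ≡ (p ≡ r) = 5/8 ≡ 1 = 5/8
¬(¬r ≡ (p ≡ r)) = ¬5/8 = 3/8
¬r = ¬3/8 = 5/8
r ⊃ r = 3/8 ⊃ 3/8 = 1
¬r ∧ (r ⊃ r) = 5/8 ∧ 1 = 5/8
q ∧ r = 3/4 ∧ 3/8 = 3/8
(¬r ∧ (r ⊃ r)) ≡ (q ∧ r) = 5/8 ≡ 3/8 = 3/4
r ≡ q = 3/8 ≡ 3/4 = 5/8
(r ≡ q) ≡ q = 5/8 ≡ 3/4 = 7/8
((¬r ∧ (r ⊃ r)) ≡ (q ∧ r)) ∧ ((r ≡ q) ≡ q) = 3/4 ∧ 7/8 = 3/4
¬(¬r ≡ (p ≡ r)) ∧ (((¬r ∧ (r ⊃ r)) ≡ (q ∧ r)) ∧ ((r ≡ q) ≡ q)) = 3/8 ∧ 3/4 = 3/8

3/8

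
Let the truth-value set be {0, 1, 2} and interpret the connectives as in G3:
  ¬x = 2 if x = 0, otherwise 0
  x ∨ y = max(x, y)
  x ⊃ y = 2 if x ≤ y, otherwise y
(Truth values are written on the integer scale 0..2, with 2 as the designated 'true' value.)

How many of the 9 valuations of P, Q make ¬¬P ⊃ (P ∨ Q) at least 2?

P = 0, Q = 0 ↦ 2  ≥
P = 0, Q = 1 ↦ 2  ≥
P = 0, Q = 2 ↦ 2  ≥
P = 1, Q = 0 ↦ 1  <
P = 1, Q = 1 ↦ 1  <
P = 1, Q = 2 ↦ 2  ≥
P = 2, Q = 0 ↦ 2  ≥
P = 2, Q = 1 ↦ 2  ≥
P = 2, Q = 2 ↦ 2  ≥
So 7 of the 9 assignments meet the threshold.

7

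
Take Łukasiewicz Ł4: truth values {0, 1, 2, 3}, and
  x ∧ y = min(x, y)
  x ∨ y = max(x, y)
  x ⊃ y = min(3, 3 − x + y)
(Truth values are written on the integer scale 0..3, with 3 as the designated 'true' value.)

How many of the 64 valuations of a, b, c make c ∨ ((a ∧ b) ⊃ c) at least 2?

59

value 3: 50 assignments (counts)
value 2: 9 assignments (counts)
value 1: 4 assignments
value 0: 1 assignment
So 59 of the 64 assignments meet the threshold.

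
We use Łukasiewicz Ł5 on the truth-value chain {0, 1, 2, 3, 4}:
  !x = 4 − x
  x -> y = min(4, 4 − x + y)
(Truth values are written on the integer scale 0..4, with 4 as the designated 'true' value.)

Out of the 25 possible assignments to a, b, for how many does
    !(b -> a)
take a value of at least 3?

value 4: 1 assignment (counts)
value 3: 2 assignments (counts)
value 2: 3 assignments
value 1: 4 assignments
value 0: 15 assignments
So 3 of the 25 assignments meet the threshold.

3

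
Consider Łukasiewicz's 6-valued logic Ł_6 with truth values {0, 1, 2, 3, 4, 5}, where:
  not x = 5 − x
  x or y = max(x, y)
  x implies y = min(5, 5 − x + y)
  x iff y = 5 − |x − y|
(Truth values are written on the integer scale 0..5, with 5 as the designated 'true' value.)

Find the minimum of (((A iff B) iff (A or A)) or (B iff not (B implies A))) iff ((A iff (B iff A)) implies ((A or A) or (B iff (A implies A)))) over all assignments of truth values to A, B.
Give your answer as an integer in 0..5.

Take A = 2, B = 0:
A iff B = 2 iff 0 = 3
A or A = 2 or 2 = 2
(A iff B) iff (A or A) = 3 iff 2 = 4
B implies A = 0 implies 2 = 5
not (B implies A) = not 5 = 0
B iff not (B implies A) = 0 iff 0 = 5
((A iff B) iff (A or A)) or (B iff not (B implies A)) = 4 or 5 = 5
B iff A = 0 iff 2 = 3
A iff (B iff A) = 2 iff 3 = 4
A or A = 2 or 2 = 2
A implies A = 2 implies 2 = 5
B iff (A implies A) = 0 iff 5 = 0
(A or A) or (B iff (A implies A)) = 2 or 0 = 2
(A iff (B iff A)) implies ((A or A) or (B iff (A implies A))) = 4 implies 2 = 3
(((A iff B) iff (A or A)) or (B iff not (B implies A))) iff ((A iff (B iff A)) implies ((A or A) or (B iff (A implies A)))) = 5 iff 3 = 3
No assignment yields a value below 3, so this is the minimum.

3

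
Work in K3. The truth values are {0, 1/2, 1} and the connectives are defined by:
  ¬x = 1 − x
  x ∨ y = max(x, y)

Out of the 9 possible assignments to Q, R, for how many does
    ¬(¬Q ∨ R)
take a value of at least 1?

1

Q = 0, R = 0 ↦ 0  <
Q = 0, R = 1/2 ↦ 0  <
Q = 0, R = 1 ↦ 0  <
Q = 1/2, R = 0 ↦ 1/2  <
Q = 1/2, R = 1/2 ↦ 1/2  <
Q = 1/2, R = 1 ↦ 0  <
Q = 1, R = 0 ↦ 1  ≥
Q = 1, R = 1/2 ↦ 1/2  <
Q = 1, R = 1 ↦ 0  <
So 1 of the 9 assignments meets the threshold.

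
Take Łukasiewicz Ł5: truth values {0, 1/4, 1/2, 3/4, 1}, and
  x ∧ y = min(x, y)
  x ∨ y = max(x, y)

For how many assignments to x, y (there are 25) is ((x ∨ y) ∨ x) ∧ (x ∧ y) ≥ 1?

1

value 1: 1 assignment (counts)
value 3/4: 3 assignments
value 1/2: 5 assignments
value 1/4: 7 assignments
value 0: 9 assignments
So 1 of the 25 assignments meets the threshold.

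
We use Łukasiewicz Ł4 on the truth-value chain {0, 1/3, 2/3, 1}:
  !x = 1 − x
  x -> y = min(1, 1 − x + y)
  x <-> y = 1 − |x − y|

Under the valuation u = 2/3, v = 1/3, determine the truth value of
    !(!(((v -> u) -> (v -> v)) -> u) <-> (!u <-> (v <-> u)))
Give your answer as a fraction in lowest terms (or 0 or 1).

v -> u = 1/3 -> 2/3 = 1
v -> v = 1/3 -> 1/3 = 1
(v -> u) -> (v -> v) = 1 -> 1 = 1
((v -> u) -> (v -> v)) -> u = 1 -> 2/3 = 2/3
!(((v -> u) -> (v -> v)) -> u) = !2/3 = 1/3
!u = !2/3 = 1/3
v <-> u = 1/3 <-> 2/3 = 2/3
!u <-> (v <-> u) = 1/3 <-> 2/3 = 2/3
!(((v -> u) -> (v -> v)) -> u) <-> (!u <-> (v <-> u)) = 1/3 <-> 2/3 = 2/3
!(!(((v -> u) -> (v -> v)) -> u) <-> (!u <-> (v <-> u))) = !2/3 = 1/3

1/3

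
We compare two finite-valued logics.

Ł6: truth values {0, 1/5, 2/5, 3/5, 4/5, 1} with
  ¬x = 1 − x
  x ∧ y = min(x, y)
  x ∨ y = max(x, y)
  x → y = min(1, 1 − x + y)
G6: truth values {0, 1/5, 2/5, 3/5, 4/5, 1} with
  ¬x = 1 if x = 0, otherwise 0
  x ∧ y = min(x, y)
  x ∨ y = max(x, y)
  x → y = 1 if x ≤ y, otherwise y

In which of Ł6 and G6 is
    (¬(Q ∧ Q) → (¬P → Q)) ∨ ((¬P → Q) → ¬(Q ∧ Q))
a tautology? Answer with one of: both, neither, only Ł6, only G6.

In Ł6: every assignment gives 1 — tautology.
In G6: every assignment gives 1 — tautology.

both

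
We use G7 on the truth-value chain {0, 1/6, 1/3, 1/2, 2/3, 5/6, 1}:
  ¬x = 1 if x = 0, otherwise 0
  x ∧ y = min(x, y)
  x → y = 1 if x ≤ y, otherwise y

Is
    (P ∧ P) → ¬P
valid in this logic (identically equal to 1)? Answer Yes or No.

Counterexample: take P = 1/6.
P ∧ P = 1/6 ∧ 1/6 = 1/6
¬P = ¬1/6 = 0
(P ∧ P) → ¬P = 1/6 → 0 = 0
This gives 0 ≠ 1.

No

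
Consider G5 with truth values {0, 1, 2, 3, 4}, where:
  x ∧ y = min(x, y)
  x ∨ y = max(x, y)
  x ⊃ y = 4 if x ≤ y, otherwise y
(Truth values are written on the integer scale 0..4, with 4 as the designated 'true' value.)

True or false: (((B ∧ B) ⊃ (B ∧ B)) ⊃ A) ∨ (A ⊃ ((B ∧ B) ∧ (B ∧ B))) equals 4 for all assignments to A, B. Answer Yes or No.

No

Counterexample: take A = 1, B = 0.
B ∧ B = 0 ∧ 0 = 0
B ∧ B = 0 ∧ 0 = 0
(B ∧ B) ⊃ (B ∧ B) = 0 ⊃ 0 = 4
((B ∧ B) ⊃ (B ∧ B)) ⊃ A = 4 ⊃ 1 = 1
B ∧ B = 0 ∧ 0 = 0
B ∧ B = 0 ∧ 0 = 0
(B ∧ B) ∧ (B ∧ B) = 0 ∧ 0 = 0
A ⊃ ((B ∧ B) ∧ (B ∧ B)) = 1 ⊃ 0 = 0
(((B ∧ B) ⊃ (B ∧ B)) ⊃ A) ∨ (A ⊃ ((B ∧ B) ∧ (B ∧ B))) = 1 ∨ 0 = 1
This gives 1 ≠ 4.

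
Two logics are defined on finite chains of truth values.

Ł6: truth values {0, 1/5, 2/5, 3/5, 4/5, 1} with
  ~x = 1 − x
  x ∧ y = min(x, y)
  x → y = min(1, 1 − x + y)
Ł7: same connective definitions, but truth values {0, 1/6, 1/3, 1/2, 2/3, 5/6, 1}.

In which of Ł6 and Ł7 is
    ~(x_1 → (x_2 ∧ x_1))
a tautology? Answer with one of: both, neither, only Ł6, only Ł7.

In Ł6: at x_1 = 0, x_2 = 0 the value is 0 — not a tautology.
In Ł7: at x_1 = 0, x_2 = 0 the value is 0 — not a tautology.

neither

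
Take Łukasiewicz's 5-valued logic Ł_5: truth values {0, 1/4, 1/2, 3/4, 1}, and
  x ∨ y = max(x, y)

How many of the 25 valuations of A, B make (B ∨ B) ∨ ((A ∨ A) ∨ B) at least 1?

value 1: 9 assignments (counts)
value 3/4: 7 assignments
value 1/2: 5 assignments
value 1/4: 3 assignments
value 0: 1 assignment
So 9 of the 25 assignments meet the threshold.

9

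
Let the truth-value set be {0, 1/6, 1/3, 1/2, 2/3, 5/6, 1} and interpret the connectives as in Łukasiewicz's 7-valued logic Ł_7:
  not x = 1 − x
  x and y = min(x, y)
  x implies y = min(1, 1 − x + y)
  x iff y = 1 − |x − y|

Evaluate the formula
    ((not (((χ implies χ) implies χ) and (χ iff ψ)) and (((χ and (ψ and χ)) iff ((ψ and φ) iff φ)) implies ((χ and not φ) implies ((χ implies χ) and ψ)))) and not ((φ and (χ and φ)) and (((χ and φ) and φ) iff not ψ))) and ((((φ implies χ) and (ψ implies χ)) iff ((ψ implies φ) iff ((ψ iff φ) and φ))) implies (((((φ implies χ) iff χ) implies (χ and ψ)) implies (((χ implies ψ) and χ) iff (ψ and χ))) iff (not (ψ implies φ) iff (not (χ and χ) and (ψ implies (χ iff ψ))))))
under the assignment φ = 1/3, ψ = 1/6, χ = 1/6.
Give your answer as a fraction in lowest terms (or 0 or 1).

χ implies χ = 1/6 implies 1/6 = 1
(χ implies χ) implies χ = 1 implies 1/6 = 1/6
χ iff ψ = 1/6 iff 1/6 = 1
((χ implies χ) implies χ) and (χ iff ψ) = 1/6 and 1 = 1/6
not (((χ implies χ) implies χ) and (χ iff ψ)) = not 1/6 = 5/6
ψ and χ = 1/6 and 1/6 = 1/6
χ and (ψ and χ) = 1/6 and 1/6 = 1/6
ψ and φ = 1/6 and 1/3 = 1/6
(ψ and φ) iff φ = 1/6 iff 1/3 = 5/6
(χ and (ψ and χ)) iff ((ψ and φ) iff φ) = 1/6 iff 5/6 = 1/3
not φ = not 1/3 = 2/3
χ and not φ = 1/6 and 2/3 = 1/6
χ implies χ = 1/6 implies 1/6 = 1
(χ implies χ) and ψ = 1 and 1/6 = 1/6
(χ and not φ) implies ((χ implies χ) and ψ) = 1/6 implies 1/6 = 1
((χ and (ψ and χ)) iff ((ψ and φ) iff φ)) implies ((χ and not φ) implies ((χ implies χ) and ψ)) = 1/3 implies 1 = 1
not (((χ implies χ) implies χ) and (χ iff ψ)) and (((χ and (ψ and χ)) iff ((ψ and φ) iff φ)) implies ((χ and not φ) implies ((χ implies χ) and ψ))) = 5/6 and 1 = 5/6
χ and φ = 1/6 and 1/3 = 1/6
φ and (χ and φ) = 1/3 and 1/6 = 1/6
χ and φ = 1/6 and 1/3 = 1/6
(χ and φ) and φ = 1/6 and 1/3 = 1/6
not ψ = not 1/6 = 5/6
((χ and φ) and φ) iff not ψ = 1/6 iff 5/6 = 1/3
(φ and (χ and φ)) and (((χ and φ) and φ) iff not ψ) = 1/6 and 1/3 = 1/6
not ((φ and (χ and φ)) and (((χ and φ) and φ) iff not ψ)) = not 1/6 = 5/6
(not (((χ implies χ) implies χ) and (χ iff ψ)) and (((χ and (ψ and χ)) iff ((ψ and φ) iff φ)) implies ((χ and not φ) implies ((χ implies χ) and ψ)))) and not ((φ and (χ and φ)) and (((χ and φ) and φ) iff not ψ)) = 5/6 and 5/6 = 5/6
φ implies χ = 1/3 implies 1/6 = 5/6
ψ implies χ = 1/6 implies 1/6 = 1
(φ implies χ) and (ψ implies χ) = 5/6 and 1 = 5/6
ψ implies φ = 1/6 implies 1/3 = 1
ψ iff φ = 1/6 iff 1/3 = 5/6
(ψ iff φ) and φ = 5/6 and 1/3 = 1/3
(ψ implies φ) iff ((ψ iff φ) and φ) = 1 iff 1/3 = 1/3
((φ implies χ) and (ψ implies χ)) iff ((ψ implies φ) iff ((ψ iff φ) and φ)) = 5/6 iff 1/3 = 1/2
φ implies χ = 1/3 implies 1/6 = 5/6
(φ implies χ) iff χ = 5/6 iff 1/6 = 1/3
χ and ψ = 1/6 and 1/6 = 1/6
((φ implies χ) iff χ) implies (χ and ψ) = 1/3 implies 1/6 = 5/6
χ implies ψ = 1/6 implies 1/6 = 1
(χ implies ψ) and χ = 1 and 1/6 = 1/6
ψ and χ = 1/6 and 1/6 = 1/6
((χ implies ψ) and χ) iff (ψ and χ) = 1/6 iff 1/6 = 1
(((φ implies χ) iff χ) implies (χ and ψ)) implies (((χ implies ψ) and χ) iff (ψ and χ)) = 5/6 implies 1 = 1
ψ implies φ = 1/6 implies 1/3 = 1
not (ψ implies φ) = not 1 = 0
χ and χ = 1/6 and 1/6 = 1/6
not (χ and χ) = not 1/6 = 5/6
χ iff ψ = 1/6 iff 1/6 = 1
ψ implies (χ iff ψ) = 1/6 implies 1 = 1
not (χ and χ) and (ψ implies (χ iff ψ)) = 5/6 and 1 = 5/6
not (ψ implies φ) iff (not (χ and χ) and (ψ implies (χ iff ψ))) = 0 iff 5/6 = 1/6
((((φ implies χ) iff χ) implies (χ and ψ)) implies (((χ implies ψ) and χ) iff (ψ and χ))) iff (not (ψ implies φ) iff (not (χ and χ) and (ψ implies (χ iff ψ)))) = 1 iff 1/6 = 1/6
(((φ implies χ) and (ψ implies χ)) iff ((ψ implies φ) iff ((ψ iff φ) and φ))) implies (((((φ implies χ) iff χ) implies (χ and ψ)) implies (((χ implies ψ) and χ) iff (ψ and χ))) iff (not (ψ implies φ) iff (not (χ and χ) and (ψ implies (χ iff ψ))))) = 1/2 implies 1/6 = 2/3
((not (((χ implies χ) implies χ) and (χ iff ψ)) and (((χ and (ψ and χ)) iff ((ψ and φ) iff φ)) implies ((χ and not φ) implies ((χ implies χ) and ψ)))) and not ((φ and (χ and φ)) and (((χ and φ) and φ) iff not ψ))) and ((((φ implies χ) and (ψ implies χ)) iff ((ψ implies φ) iff ((ψ iff φ) and φ))) implies (((((φ implies χ) iff χ) implies (χ and ψ)) implies (((χ implies ψ) and χ) iff (ψ and χ))) iff (not (ψ implies φ) iff (not (χ and χ) and (ψ implies (χ iff ψ)))))) = 5/6 and 2/3 = 2/3

2/3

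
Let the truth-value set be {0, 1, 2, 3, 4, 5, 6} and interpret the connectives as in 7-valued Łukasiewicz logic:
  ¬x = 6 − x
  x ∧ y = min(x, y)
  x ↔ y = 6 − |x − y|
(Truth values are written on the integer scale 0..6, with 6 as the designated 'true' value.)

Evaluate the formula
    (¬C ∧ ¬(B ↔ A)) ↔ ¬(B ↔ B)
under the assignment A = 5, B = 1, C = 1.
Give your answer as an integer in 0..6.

2

¬C = ¬1 = 5
B ↔ A = 1 ↔ 5 = 2
¬(B ↔ A) = ¬2 = 4
¬C ∧ ¬(B ↔ A) = 5 ∧ 4 = 4
B ↔ B = 1 ↔ 1 = 6
¬(B ↔ B) = ¬6 = 0
(¬C ∧ ¬(B ↔ A)) ↔ ¬(B ↔ B) = 4 ↔ 0 = 2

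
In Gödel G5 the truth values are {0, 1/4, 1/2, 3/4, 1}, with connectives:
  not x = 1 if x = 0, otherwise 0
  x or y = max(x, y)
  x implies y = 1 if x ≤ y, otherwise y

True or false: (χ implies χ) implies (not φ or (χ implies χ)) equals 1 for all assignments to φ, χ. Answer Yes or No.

Yes

At φ = 1, χ = 1/2, for instance:
χ implies χ = 1/2 implies 1/2 = 1
not φ = not 1 = 0
not φ or (χ implies χ) = 0 or 1 = 1
(χ implies χ) implies (not φ or (χ implies χ)) = 1 implies 1 = 1
and checking the remaining 24 assignments likewise gives ≥ 1 in every case.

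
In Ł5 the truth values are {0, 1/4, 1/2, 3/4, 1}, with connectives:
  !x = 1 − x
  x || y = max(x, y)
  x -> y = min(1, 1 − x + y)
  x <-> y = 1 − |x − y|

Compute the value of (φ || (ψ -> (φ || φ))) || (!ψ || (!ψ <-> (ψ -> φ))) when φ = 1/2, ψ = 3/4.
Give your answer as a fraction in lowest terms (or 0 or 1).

3/4

φ || φ = 1/2 || 1/2 = 1/2
ψ -> (φ || φ) = 3/4 -> 1/2 = 3/4
φ || (ψ -> (φ || φ)) = 1/2 || 3/4 = 3/4
!ψ = !3/4 = 1/4
!ψ = !3/4 = 1/4
ψ -> φ = 3/4 -> 1/2 = 3/4
!ψ <-> (ψ -> φ) = 1/4 <-> 3/4 = 1/2
!ψ || (!ψ <-> (ψ -> φ)) = 1/4 || 1/2 = 1/2
(φ || (ψ -> (φ || φ))) || (!ψ || (!ψ <-> (ψ -> φ))) = 3/4 || 1/2 = 3/4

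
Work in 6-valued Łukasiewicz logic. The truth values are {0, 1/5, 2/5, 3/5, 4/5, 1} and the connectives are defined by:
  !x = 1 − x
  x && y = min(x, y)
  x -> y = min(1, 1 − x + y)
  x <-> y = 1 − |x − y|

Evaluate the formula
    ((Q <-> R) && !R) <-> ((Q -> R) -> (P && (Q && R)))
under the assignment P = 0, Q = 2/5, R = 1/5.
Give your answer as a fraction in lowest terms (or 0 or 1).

Q <-> R = 2/5 <-> 1/5 = 4/5
!R = !1/5 = 4/5
(Q <-> R) && !R = 4/5 && 4/5 = 4/5
Q -> R = 2/5 -> 1/5 = 4/5
Q && R = 2/5 && 1/5 = 1/5
P && (Q && R) = 0 && 1/5 = 0
(Q -> R) -> (P && (Q && R)) = 4/5 -> 0 = 1/5
((Q <-> R) && !R) <-> ((Q -> R) -> (P && (Q && R))) = 4/5 <-> 1/5 = 2/5

2/5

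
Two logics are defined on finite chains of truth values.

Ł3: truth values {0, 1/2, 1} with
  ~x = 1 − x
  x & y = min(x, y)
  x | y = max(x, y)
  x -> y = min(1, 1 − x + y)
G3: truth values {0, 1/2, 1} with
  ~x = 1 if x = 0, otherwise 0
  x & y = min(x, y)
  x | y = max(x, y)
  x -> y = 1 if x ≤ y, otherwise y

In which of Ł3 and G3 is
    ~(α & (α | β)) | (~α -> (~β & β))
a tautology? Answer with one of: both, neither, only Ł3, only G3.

only G3

In Ł3: at α = 1/2, β = 0 the value is 1/2 — not a tautology.
In G3: every assignment gives 1 — tautology.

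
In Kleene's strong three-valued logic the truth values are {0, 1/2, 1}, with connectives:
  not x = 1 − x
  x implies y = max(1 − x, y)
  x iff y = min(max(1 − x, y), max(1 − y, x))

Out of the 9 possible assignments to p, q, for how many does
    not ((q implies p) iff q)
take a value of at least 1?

p = 0, q = 0 ↦ 1  ≥
p = 0, q = 1/2 ↦ 1/2  <
p = 0, q = 1 ↦ 1  ≥
p = 1/2, q = 0 ↦ 1  ≥
p = 1/2, q = 1/2 ↦ 1/2  <
p = 1/2, q = 1 ↦ 1/2  <
p = 1, q = 0 ↦ 1  ≥
p = 1, q = 1/2 ↦ 1/2  <
p = 1, q = 1 ↦ 0  <
So 4 of the 9 assignments meet the threshold.

4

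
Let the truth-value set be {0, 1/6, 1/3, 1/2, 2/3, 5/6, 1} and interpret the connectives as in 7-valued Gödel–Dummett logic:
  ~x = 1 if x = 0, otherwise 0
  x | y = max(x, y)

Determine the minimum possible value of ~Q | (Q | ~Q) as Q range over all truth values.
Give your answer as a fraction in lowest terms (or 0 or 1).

Take Q = 1/6:
~Q = ~1/6 = 0
~Q = ~1/6 = 0
Q | ~Q = 1/6 | 0 = 1/6
~Q | (Q | ~Q) = 0 | 1/6 = 1/6
No assignment yields a value below 1/6, so this is the minimum.

1/6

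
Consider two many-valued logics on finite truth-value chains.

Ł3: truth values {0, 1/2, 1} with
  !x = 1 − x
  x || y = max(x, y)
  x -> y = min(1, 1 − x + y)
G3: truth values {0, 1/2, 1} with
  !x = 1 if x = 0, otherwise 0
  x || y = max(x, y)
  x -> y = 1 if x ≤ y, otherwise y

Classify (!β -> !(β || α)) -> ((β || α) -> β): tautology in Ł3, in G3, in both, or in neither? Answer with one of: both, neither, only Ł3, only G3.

only Ł3

In Ł3: every assignment gives 1 — tautology.
In G3: at α = 1, β = 1/2 the value is 1/2 — not a tautology.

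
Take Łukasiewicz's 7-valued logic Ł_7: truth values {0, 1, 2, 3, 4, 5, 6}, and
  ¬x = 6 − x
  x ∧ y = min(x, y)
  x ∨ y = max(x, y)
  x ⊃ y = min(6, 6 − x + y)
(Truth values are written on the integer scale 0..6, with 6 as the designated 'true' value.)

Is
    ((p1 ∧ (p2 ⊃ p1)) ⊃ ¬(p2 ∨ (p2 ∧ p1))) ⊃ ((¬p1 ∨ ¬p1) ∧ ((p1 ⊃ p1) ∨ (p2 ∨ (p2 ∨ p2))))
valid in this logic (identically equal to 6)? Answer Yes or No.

Counterexample: take p1 = 1, p2 = 0.
p2 ⊃ p1 = 0 ⊃ 1 = 6
p1 ∧ (p2 ⊃ p1) = 1 ∧ 6 = 1
p2 ∧ p1 = 0 ∧ 1 = 0
p2 ∨ (p2 ∧ p1) = 0 ∨ 0 = 0
¬(p2 ∨ (p2 ∧ p1)) = ¬0 = 6
(p1 ∧ (p2 ⊃ p1)) ⊃ ¬(p2 ∨ (p2 ∧ p1)) = 1 ⊃ 6 = 6
¬p1 = ¬1 = 5
¬p1 = ¬1 = 5
¬p1 ∨ ¬p1 = 5 ∨ 5 = 5
p1 ⊃ p1 = 1 ⊃ 1 = 6
p2 ∨ p2 = 0 ∨ 0 = 0
p2 ∨ (p2 ∨ p2) = 0 ∨ 0 = 0
(p1 ⊃ p1) ∨ (p2 ∨ (p2 ∨ p2)) = 6 ∨ 0 = 6
(¬p1 ∨ ¬p1) ∧ ((p1 ⊃ p1) ∨ (p2 ∨ (p2 ∨ p2))) = 5 ∧ 6 = 5
((p1 ∧ (p2 ⊃ p1)) ⊃ ¬(p2 ∨ (p2 ∧ p1))) ⊃ ((¬p1 ∨ ¬p1) ∧ ((p1 ⊃ p1) ∨ (p2 ∨ (p2 ∨ p2)))) = 6 ⊃ 5 = 5
This gives 5 ≠ 6.

No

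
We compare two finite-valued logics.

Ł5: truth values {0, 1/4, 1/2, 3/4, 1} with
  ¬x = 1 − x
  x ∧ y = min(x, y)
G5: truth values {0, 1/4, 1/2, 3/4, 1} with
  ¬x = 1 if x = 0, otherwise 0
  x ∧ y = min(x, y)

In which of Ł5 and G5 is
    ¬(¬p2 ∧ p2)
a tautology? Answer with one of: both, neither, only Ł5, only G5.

In Ł5: at p2 = 1/4 the value is 3/4 — not a tautology.
In G5: every assignment gives 1 — tautology.

only G5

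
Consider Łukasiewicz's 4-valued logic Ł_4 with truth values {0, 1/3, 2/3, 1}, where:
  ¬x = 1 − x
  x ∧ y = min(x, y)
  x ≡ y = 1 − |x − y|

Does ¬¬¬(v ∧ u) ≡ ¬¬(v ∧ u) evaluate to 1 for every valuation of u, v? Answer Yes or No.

No

Counterexample: take u = 0, v = 0.
v ∧ u = 0 ∧ 0 = 0
¬(v ∧ u) = ¬0 = 1
¬¬(v ∧ u) = ¬1 = 0
¬¬¬(v ∧ u) = ¬0 = 1
v ∧ u = 0 ∧ 0 = 0
¬(v ∧ u) = ¬0 = 1
¬¬(v ∧ u) = ¬1 = 0
¬¬¬(v ∧ u) ≡ ¬¬(v ∧ u) = 1 ≡ 0 = 0
This gives 0 ≠ 1.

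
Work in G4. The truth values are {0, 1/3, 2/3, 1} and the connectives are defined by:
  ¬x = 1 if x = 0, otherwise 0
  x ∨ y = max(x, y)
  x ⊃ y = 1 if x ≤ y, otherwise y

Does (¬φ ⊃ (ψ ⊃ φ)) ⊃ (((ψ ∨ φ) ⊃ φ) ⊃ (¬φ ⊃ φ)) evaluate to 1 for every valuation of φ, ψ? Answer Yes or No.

No

Counterexample: take φ = 0, ψ = 0.
¬φ = ¬0 = 1
ψ ⊃ φ = 0 ⊃ 0 = 1
¬φ ⊃ (ψ ⊃ φ) = 1 ⊃ 1 = 1
ψ ∨ φ = 0 ∨ 0 = 0
(ψ ∨ φ) ⊃ φ = 0 ⊃ 0 = 1
¬φ = ¬0 = 1
¬φ ⊃ φ = 1 ⊃ 0 = 0
((ψ ∨ φ) ⊃ φ) ⊃ (¬φ ⊃ φ) = 1 ⊃ 0 = 0
(¬φ ⊃ (ψ ⊃ φ)) ⊃ (((ψ ∨ φ) ⊃ φ) ⊃ (¬φ ⊃ φ)) = 1 ⊃ 0 = 0
This gives 0 ≠ 1.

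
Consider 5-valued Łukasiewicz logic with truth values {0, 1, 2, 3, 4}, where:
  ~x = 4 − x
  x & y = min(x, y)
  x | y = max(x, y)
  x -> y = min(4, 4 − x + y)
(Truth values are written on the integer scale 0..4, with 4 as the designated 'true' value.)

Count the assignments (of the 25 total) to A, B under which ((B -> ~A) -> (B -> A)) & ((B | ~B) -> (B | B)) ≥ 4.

value 4: 9 assignments (counts)
value 3: 1 assignment
value 2: 8 assignments
value 1: 1 assignment
value 0: 6 assignments
So 9 of the 25 assignments meet the threshold.

9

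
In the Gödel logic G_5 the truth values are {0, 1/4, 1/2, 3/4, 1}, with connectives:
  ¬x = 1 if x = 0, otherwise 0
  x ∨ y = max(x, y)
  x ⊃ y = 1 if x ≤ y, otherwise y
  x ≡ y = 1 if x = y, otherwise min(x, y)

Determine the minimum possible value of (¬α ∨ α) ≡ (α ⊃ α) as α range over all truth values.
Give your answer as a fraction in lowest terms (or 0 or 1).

Take α = 1/4:
¬α = ¬1/4 = 0
¬α ∨ α = 0 ∨ 1/4 = 1/4
α ⊃ α = 1/4 ⊃ 1/4 = 1
(¬α ∨ α) ≡ (α ⊃ α) = 1/4 ≡ 1 = 1/4
No assignment yields a value below 1/4, so this is the minimum.

1/4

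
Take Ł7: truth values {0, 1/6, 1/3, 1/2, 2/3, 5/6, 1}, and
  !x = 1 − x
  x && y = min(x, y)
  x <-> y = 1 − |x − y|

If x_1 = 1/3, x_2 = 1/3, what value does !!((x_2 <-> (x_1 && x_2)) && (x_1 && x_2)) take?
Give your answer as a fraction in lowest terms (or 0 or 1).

x_1 && x_2 = 1/3 && 1/3 = 1/3
x_2 <-> (x_1 && x_2) = 1/3 <-> 1/3 = 1
x_1 && x_2 = 1/3 && 1/3 = 1/3
(x_2 <-> (x_1 && x_2)) && (x_1 && x_2) = 1 && 1/3 = 1/3
!((x_2 <-> (x_1 && x_2)) && (x_1 && x_2)) = !1/3 = 2/3
!!((x_2 <-> (x_1 && x_2)) && (x_1 && x_2)) = !2/3 = 1/3

1/3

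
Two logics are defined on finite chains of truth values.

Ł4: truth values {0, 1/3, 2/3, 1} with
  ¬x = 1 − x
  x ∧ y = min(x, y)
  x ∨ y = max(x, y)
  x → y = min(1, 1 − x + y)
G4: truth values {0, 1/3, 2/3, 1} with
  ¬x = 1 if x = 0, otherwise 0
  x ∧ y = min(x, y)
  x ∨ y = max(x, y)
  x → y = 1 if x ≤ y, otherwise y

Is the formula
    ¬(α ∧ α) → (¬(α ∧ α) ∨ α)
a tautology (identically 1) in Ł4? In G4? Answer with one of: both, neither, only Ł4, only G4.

both

In Ł4: every assignment gives 1 — tautology.
In G4: every assignment gives 1 — tautology.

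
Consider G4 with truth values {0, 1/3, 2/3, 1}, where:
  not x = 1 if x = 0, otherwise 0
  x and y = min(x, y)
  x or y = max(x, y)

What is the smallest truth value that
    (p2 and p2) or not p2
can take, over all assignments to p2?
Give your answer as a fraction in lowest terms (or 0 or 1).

1/3

Take p2 = 1/3:
p2 and p2 = 1/3 and 1/3 = 1/3
not p2 = not 1/3 = 0
(p2 and p2) or not p2 = 1/3 or 0 = 1/3
No assignment yields a value below 1/3, so this is the minimum.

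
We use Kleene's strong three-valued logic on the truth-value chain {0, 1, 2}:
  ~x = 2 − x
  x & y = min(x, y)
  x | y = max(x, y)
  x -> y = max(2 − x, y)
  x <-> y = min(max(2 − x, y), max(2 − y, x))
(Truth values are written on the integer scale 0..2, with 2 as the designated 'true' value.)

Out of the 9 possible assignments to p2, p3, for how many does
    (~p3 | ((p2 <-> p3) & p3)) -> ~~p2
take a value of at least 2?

4

p2 = 0, p3 = 0 ↦ 0  <
p2 = 0, p3 = 1 ↦ 1  <
p2 = 0, p3 = 2 ↦ 2  ≥
p2 = 1, p3 = 0 ↦ 1  <
p2 = 1, p3 = 1 ↦ 1  <
p2 = 1, p3 = 2 ↦ 1  <
p2 = 2, p3 = 0 ↦ 2  ≥
p2 = 2, p3 = 1 ↦ 2  ≥
p2 = 2, p3 = 2 ↦ 2  ≥
So 4 of the 9 assignments meet the threshold.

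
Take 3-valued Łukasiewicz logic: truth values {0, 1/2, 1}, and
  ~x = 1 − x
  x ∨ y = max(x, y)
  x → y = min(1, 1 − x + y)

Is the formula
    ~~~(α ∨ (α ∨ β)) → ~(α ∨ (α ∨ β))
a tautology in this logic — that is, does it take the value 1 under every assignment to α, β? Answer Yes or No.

α = 0, β = 0 ↦ 1
α = 0, β = 1/2 ↦ 1
α = 0, β = 1 ↦ 1
α = 1/2, β = 0 ↦ 1
α = 1/2, β = 1/2 ↦ 1
α = 1/2, β = 1 ↦ 1
α = 1, β = 0 ↦ 1
α = 1, β = 1/2 ↦ 1
α = 1, β = 1 ↦ 1
Every assignment gives a value ≥ 1.

Yes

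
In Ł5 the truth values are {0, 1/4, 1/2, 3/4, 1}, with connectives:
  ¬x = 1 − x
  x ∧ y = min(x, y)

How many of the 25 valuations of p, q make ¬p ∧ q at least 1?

1

value 1: 1 assignment (counts)
value 3/4: 3 assignments
value 1/2: 5 assignments
value 1/4: 7 assignments
value 0: 9 assignments
So 1 of the 25 assignments meets the threshold.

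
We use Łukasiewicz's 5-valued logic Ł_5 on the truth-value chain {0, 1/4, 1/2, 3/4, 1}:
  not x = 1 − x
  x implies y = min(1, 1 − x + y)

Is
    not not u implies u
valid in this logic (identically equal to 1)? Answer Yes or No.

Yes

u = 0 ↦ 1
u = 1/4 ↦ 1
u = 1/2 ↦ 1
u = 3/4 ↦ 1
u = 1 ↦ 1
Every assignment gives a value ≥ 1.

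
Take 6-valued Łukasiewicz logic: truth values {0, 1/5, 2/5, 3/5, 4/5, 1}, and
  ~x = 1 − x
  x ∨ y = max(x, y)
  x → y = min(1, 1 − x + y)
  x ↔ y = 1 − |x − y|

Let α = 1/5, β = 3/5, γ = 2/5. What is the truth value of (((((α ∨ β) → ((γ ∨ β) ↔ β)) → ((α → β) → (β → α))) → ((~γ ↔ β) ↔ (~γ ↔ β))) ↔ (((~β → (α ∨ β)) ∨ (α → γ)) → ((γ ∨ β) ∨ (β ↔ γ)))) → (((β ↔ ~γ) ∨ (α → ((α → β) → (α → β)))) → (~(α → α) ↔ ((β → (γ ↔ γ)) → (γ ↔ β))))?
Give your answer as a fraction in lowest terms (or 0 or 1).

α ∨ β = 1/5 ∨ 3/5 = 3/5
γ ∨ β = 2/5 ∨ 3/5 = 3/5
(γ ∨ β) ↔ β = 3/5 ↔ 3/5 = 1
(α ∨ β) → ((γ ∨ β) ↔ β) = 3/5 → 1 = 1
α → β = 1/5 → 3/5 = 1
β → α = 3/5 → 1/5 = 3/5
(α → β) → (β → α) = 1 → 3/5 = 3/5
((α ∨ β) → ((γ ∨ β) ↔ β)) → ((α → β) → (β → α)) = 1 → 3/5 = 3/5
~γ = ~2/5 = 3/5
~γ ↔ β = 3/5 ↔ 3/5 = 1
~γ = ~2/5 = 3/5
~γ ↔ β = 3/5 ↔ 3/5 = 1
(~γ ↔ β) ↔ (~γ ↔ β) = 1 ↔ 1 = 1
(((α ∨ β) → ((γ ∨ β) ↔ β)) → ((α → β) → (β → α))) → ((~γ ↔ β) ↔ (~γ ↔ β)) = 3/5 → 1 = 1
~β = ~3/5 = 2/5
α ∨ β = 1/5 ∨ 3/5 = 3/5
~β → (α ∨ β) = 2/5 → 3/5 = 1
α → γ = 1/5 → 2/5 = 1
(~β → (α ∨ β)) ∨ (α → γ) = 1 ∨ 1 = 1
γ ∨ β = 2/5 ∨ 3/5 = 3/5
β ↔ γ = 3/5 ↔ 2/5 = 4/5
(γ ∨ β) ∨ (β ↔ γ) = 3/5 ∨ 4/5 = 4/5
((~β → (α ∨ β)) ∨ (α → γ)) → ((γ ∨ β) ∨ (β ↔ γ)) = 1 → 4/5 = 4/5
((((α ∨ β) → ((γ ∨ β) ↔ β)) → ((α → β) → (β → α))) → ((~γ ↔ β) ↔ (~γ ↔ β))) ↔ (((~β → (α ∨ β)) ∨ (α → γ)) → ((γ ∨ β) ∨ (β ↔ γ))) = 1 ↔ 4/5 = 4/5
~γ = ~2/5 = 3/5
β ↔ ~γ = 3/5 ↔ 3/5 = 1
α → β = 1/5 → 3/5 = 1
α → β = 1/5 → 3/5 = 1
(α → β) → (α → β) = 1 → 1 = 1
α → ((α → β) → (α → β)) = 1/5 → 1 = 1
(β ↔ ~γ) ∨ (α → ((α → β) → (α → β))) = 1 ∨ 1 = 1
α → α = 1/5 → 1/5 = 1
~(α → α) = ~1 = 0
γ ↔ γ = 2/5 ↔ 2/5 = 1
β → (γ ↔ γ) = 3/5 → 1 = 1
γ ↔ β = 2/5 ↔ 3/5 = 4/5
(β → (γ ↔ γ)) → (γ ↔ β) = 1 → 4/5 = 4/5
~(α → α) ↔ ((β → (γ ↔ γ)) → (γ ↔ β)) = 0 ↔ 4/5 = 1/5
((β ↔ ~γ) ∨ (α → ((α → β) → (α → β)))) → (~(α → α) ↔ ((β → (γ ↔ γ)) → (γ ↔ β))) = 1 → 1/5 = 1/5
(((((α ∨ β) → ((γ ∨ β) ↔ β)) → ((α → β) → (β → α))) → ((~γ ↔ β) ↔ (~γ ↔ β))) ↔ (((~β → (α ∨ β)) ∨ (α → γ)) → ((γ ∨ β) ∨ (β ↔ γ)))) → (((β ↔ ~γ) ∨ (α → ((α → β) → (α → β)))) → (~(α → α) ↔ ((β → (γ ↔ γ)) → (γ ↔ β)))) = 4/5 → 1/5 = 2/5

2/5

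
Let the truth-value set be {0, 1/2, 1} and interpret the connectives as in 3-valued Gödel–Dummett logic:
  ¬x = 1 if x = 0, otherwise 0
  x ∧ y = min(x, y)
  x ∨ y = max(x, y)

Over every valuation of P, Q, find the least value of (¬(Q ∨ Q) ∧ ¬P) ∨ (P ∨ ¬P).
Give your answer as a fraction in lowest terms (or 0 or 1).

1/2

Take P = 1/2, Q = 0:
Q ∨ Q = 0 ∨ 0 = 0
¬(Q ∨ Q) = ¬0 = 1
¬P = ¬1/2 = 0
¬(Q ∨ Q) ∧ ¬P = 1 ∧ 0 = 0
¬P = ¬1/2 = 0
P ∨ ¬P = 1/2 ∨ 0 = 1/2
(¬(Q ∨ Q) ∧ ¬P) ∨ (P ∨ ¬P) = 0 ∨ 1/2 = 1/2
No assignment yields a value below 1/2, so this is the minimum.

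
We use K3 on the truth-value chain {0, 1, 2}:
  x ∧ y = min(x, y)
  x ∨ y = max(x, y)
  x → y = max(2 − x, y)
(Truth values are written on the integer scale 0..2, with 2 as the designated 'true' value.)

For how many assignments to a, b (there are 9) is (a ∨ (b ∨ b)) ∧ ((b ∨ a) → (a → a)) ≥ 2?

4

a = 0, b = 0 ↦ 0  <
a = 0, b = 1 ↦ 1  <
a = 0, b = 2 ↦ 2  ≥
a = 1, b = 0 ↦ 1  <
a = 1, b = 1 ↦ 1  <
a = 1, b = 2 ↦ 1  <
a = 2, b = 0 ↦ 2  ≥
a = 2, b = 1 ↦ 2  ≥
a = 2, b = 2 ↦ 2  ≥
So 4 of the 9 assignments meet the threshold.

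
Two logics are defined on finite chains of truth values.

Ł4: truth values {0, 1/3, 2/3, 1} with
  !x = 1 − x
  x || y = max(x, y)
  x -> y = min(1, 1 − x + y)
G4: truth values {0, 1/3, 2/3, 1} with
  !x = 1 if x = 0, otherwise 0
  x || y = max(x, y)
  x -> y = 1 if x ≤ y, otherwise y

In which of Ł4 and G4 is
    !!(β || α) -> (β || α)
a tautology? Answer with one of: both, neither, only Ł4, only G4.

In Ł4: every assignment gives 1 — tautology.
In G4: at α = 0, β = 1/3 the value is 1/3 — not a tautology.

only Ł4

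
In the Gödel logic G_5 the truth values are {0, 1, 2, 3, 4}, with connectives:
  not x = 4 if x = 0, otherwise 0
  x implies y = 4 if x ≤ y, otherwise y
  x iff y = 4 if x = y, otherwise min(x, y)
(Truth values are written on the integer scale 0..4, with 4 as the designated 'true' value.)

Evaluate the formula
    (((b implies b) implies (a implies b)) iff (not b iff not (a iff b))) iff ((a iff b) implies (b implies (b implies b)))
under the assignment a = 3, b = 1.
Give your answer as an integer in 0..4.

b implies b = 1 implies 1 = 4
a implies b = 3 implies 1 = 1
(b implies b) implies (a implies b) = 4 implies 1 = 1
not b = not 1 = 0
a iff b = 3 iff 1 = 1
not (a iff b) = not 1 = 0
not b iff not (a iff b) = 0 iff 0 = 4
((b implies b) implies (a implies b)) iff (not b iff not (a iff b)) = 1 iff 4 = 1
a iff b = 3 iff 1 = 1
b implies b = 1 implies 1 = 4
b implies (b implies b) = 1 implies 4 = 4
(a iff b) implies (b implies (b implies b)) = 1 implies 4 = 4
(((b implies b) implies (a implies b)) iff (not b iff not (a iff b))) iff ((a iff b) implies (b implies (b implies b))) = 1 iff 4 = 1

1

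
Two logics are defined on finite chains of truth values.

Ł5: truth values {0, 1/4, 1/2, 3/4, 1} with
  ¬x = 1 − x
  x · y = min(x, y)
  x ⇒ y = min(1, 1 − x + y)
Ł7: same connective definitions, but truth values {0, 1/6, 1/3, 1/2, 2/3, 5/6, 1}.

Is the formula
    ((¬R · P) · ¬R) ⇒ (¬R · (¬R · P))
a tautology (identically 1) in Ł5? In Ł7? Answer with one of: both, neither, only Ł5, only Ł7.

In Ł5: every assignment gives 1 — tautology.
In Ł7: every assignment gives 1 — tautology.

both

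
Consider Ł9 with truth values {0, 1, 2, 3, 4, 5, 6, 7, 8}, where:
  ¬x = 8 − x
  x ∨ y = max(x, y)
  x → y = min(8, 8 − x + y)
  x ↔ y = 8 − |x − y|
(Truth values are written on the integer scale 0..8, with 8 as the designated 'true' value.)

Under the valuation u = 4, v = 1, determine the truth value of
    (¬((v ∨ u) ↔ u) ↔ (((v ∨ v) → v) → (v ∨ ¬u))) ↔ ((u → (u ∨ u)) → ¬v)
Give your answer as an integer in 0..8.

5

v ∨ u = 1 ∨ 4 = 4
(v ∨ u) ↔ u = 4 ↔ 4 = 8
¬((v ∨ u) ↔ u) = ¬8 = 0
v ∨ v = 1 ∨ 1 = 1
(v ∨ v) → v = 1 → 1 = 8
¬u = ¬4 = 4
v ∨ ¬u = 1 ∨ 4 = 4
((v ∨ v) → v) → (v ∨ ¬u) = 8 → 4 = 4
¬((v ∨ u) ↔ u) ↔ (((v ∨ v) → v) → (v ∨ ¬u)) = 0 ↔ 4 = 4
u ∨ u = 4 ∨ 4 = 4
u → (u ∨ u) = 4 → 4 = 8
¬v = ¬1 = 7
(u → (u ∨ u)) → ¬v = 8 → 7 = 7
(¬((v ∨ u) ↔ u) ↔ (((v ∨ v) → v) → (v ∨ ¬u))) ↔ ((u → (u ∨ u)) → ¬v) = 4 ↔ 7 = 5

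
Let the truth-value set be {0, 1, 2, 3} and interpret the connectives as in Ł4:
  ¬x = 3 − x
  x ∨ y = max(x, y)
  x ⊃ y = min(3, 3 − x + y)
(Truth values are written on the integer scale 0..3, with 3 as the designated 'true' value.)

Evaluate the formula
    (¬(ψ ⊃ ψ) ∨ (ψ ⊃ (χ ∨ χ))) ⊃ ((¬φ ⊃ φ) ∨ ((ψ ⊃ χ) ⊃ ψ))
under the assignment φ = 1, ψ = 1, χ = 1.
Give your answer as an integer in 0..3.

2

ψ ⊃ ψ = 1 ⊃ 1 = 3
¬(ψ ⊃ ψ) = ¬3 = 0
χ ∨ χ = 1 ∨ 1 = 1
ψ ⊃ (χ ∨ χ) = 1 ⊃ 1 = 3
¬(ψ ⊃ ψ) ∨ (ψ ⊃ (χ ∨ χ)) = 0 ∨ 3 = 3
¬φ = ¬1 = 2
¬φ ⊃ φ = 2 ⊃ 1 = 2
ψ ⊃ χ = 1 ⊃ 1 = 3
(ψ ⊃ χ) ⊃ ψ = 3 ⊃ 1 = 1
(¬φ ⊃ φ) ∨ ((ψ ⊃ χ) ⊃ ψ) = 2 ∨ 1 = 2
(¬(ψ ⊃ ψ) ∨ (ψ ⊃ (χ ∨ χ))) ⊃ ((¬φ ⊃ φ) ∨ ((ψ ⊃ χ) ⊃ ψ)) = 3 ⊃ 2 = 2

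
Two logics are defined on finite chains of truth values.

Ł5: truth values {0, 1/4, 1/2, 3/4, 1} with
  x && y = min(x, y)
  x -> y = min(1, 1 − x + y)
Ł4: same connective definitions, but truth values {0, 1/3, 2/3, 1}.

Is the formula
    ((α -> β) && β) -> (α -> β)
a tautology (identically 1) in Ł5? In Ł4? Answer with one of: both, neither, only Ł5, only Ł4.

In Ł5: every assignment gives 1 — tautology.
In Ł4: every assignment gives 1 — tautology.

both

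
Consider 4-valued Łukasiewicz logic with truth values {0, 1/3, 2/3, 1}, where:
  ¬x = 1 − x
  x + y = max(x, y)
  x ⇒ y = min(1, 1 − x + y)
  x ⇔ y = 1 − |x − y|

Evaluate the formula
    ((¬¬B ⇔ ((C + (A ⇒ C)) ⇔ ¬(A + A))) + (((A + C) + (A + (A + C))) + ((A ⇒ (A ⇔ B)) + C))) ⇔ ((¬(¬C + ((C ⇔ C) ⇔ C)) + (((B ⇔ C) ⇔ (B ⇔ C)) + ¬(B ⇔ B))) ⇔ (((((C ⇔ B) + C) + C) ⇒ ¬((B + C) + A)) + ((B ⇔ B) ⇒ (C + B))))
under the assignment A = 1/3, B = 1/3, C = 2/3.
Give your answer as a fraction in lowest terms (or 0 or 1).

2/3

¬B = ¬1/3 = 2/3
¬¬B = ¬2/3 = 1/3
A ⇒ C = 1/3 ⇒ 2/3 = 1
C + (A ⇒ C) = 2/3 + 1 = 1
A + A = 1/3 + 1/3 = 1/3
¬(A + A) = ¬1/3 = 2/3
(C + (A ⇒ C)) ⇔ ¬(A + A) = 1 ⇔ 2/3 = 2/3
¬¬B ⇔ ((C + (A ⇒ C)) ⇔ ¬(A + A)) = 1/3 ⇔ 2/3 = 2/3
A + C = 1/3 + 2/3 = 2/3
A + C = 1/3 + 2/3 = 2/3
A + (A + C) = 1/3 + 2/3 = 2/3
(A + C) + (A + (A + C)) = 2/3 + 2/3 = 2/3
A ⇔ B = 1/3 ⇔ 1/3 = 1
A ⇒ (A ⇔ B) = 1/3 ⇒ 1 = 1
(A ⇒ (A ⇔ B)) + C = 1 + 2/3 = 1
((A + C) + (A + (A + C))) + ((A ⇒ (A ⇔ B)) + C) = 2/3 + 1 = 1
(¬¬B ⇔ ((C + (A ⇒ C)) ⇔ ¬(A + A))) + (((A + C) + (A + (A + C))) + ((A ⇒ (A ⇔ B)) + C)) = 2/3 + 1 = 1
¬C = ¬2/3 = 1/3
C ⇔ C = 2/3 ⇔ 2/3 = 1
(C ⇔ C) ⇔ C = 1 ⇔ 2/3 = 2/3
¬C + ((C ⇔ C) ⇔ C) = 1/3 + 2/3 = 2/3
¬(¬C + ((C ⇔ C) ⇔ C)) = ¬2/3 = 1/3
B ⇔ C = 1/3 ⇔ 2/3 = 2/3
B ⇔ C = 1/3 ⇔ 2/3 = 2/3
(B ⇔ C) ⇔ (B ⇔ C) = 2/3 ⇔ 2/3 = 1
B ⇔ B = 1/3 ⇔ 1/3 = 1
¬(B ⇔ B) = ¬1 = 0
((B ⇔ C) ⇔ (B ⇔ C)) + ¬(B ⇔ B) = 1 + 0 = 1
¬(¬C + ((C ⇔ C) ⇔ C)) + (((B ⇔ C) ⇔ (B ⇔ C)) + ¬(B ⇔ B)) = 1/3 + 1 = 1
C ⇔ B = 2/3 ⇔ 1/3 = 2/3
(C ⇔ B) + C = 2/3 + 2/3 = 2/3
((C ⇔ B) + C) + C = 2/3 + 2/3 = 2/3
B + C = 1/3 + 2/3 = 2/3
(B + C) + A = 2/3 + 1/3 = 2/3
¬((B + C) + A) = ¬2/3 = 1/3
(((C ⇔ B) + C) + C) ⇒ ¬((B + C) + A) = 2/3 ⇒ 1/3 = 2/3
B ⇔ B = 1/3 ⇔ 1/3 = 1
C + B = 2/3 + 1/3 = 2/3
(B ⇔ B) ⇒ (C + B) = 1 ⇒ 2/3 = 2/3
((((C ⇔ B) + C) + C) ⇒ ¬((B + C) + A)) + ((B ⇔ B) ⇒ (C + B)) = 2/3 + 2/3 = 2/3
(¬(¬C + ((C ⇔ C) ⇔ C)) + (((B ⇔ C) ⇔ (B ⇔ C)) + ¬(B ⇔ B))) ⇔ (((((C ⇔ B) + C) + C) ⇒ ¬((B + C) + A)) + ((B ⇔ B) ⇒ (C + B))) = 1 ⇔ 2/3 = 2/3
((¬¬B ⇔ ((C + (A ⇒ C)) ⇔ ¬(A + A))) + (((A + C) + (A + (A + C))) + ((A ⇒ (A ⇔ B)) + C))) ⇔ ((¬(¬C + ((C ⇔ C) ⇔ C)) + (((B ⇔ C) ⇔ (B ⇔ C)) + ¬(B ⇔ B))) ⇔ (((((C ⇔ B) + C) + C) ⇒ ¬((B + C) + A)) + ((B ⇔ B) ⇒ (C + B)))) = 1 ⇔ 2/3 = 2/3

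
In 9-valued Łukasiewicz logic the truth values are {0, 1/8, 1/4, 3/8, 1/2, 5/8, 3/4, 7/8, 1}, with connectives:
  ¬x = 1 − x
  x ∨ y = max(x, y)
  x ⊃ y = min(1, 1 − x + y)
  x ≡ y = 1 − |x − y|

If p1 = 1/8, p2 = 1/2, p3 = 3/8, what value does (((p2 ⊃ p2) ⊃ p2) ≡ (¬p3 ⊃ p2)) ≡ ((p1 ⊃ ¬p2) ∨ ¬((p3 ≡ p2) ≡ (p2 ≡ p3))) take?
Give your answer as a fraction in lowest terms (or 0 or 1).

p2 ⊃ p2 = 1/2 ⊃ 1/2 = 1
(p2 ⊃ p2) ⊃ p2 = 1 ⊃ 1/2 = 1/2
¬p3 = ¬3/8 = 5/8
¬p3 ⊃ p2 = 5/8 ⊃ 1/2 = 7/8
((p2 ⊃ p2) ⊃ p2) ≡ (¬p3 ⊃ p2) = 1/2 ≡ 7/8 = 5/8
¬p2 = ¬1/2 = 1/2
p1 ⊃ ¬p2 = 1/8 ⊃ 1/2 = 1
p3 ≡ p2 = 3/8 ≡ 1/2 = 7/8
p2 ≡ p3 = 1/2 ≡ 3/8 = 7/8
(p3 ≡ p2) ≡ (p2 ≡ p3) = 7/8 ≡ 7/8 = 1
¬((p3 ≡ p2) ≡ (p2 ≡ p3)) = ¬1 = 0
(p1 ⊃ ¬p2) ∨ ¬((p3 ≡ p2) ≡ (p2 ≡ p3)) = 1 ∨ 0 = 1
(((p2 ⊃ p2) ⊃ p2) ≡ (¬p3 ⊃ p2)) ≡ ((p1 ⊃ ¬p2) ∨ ¬((p3 ≡ p2) ≡ (p2 ≡ p3))) = 5/8 ≡ 1 = 5/8

5/8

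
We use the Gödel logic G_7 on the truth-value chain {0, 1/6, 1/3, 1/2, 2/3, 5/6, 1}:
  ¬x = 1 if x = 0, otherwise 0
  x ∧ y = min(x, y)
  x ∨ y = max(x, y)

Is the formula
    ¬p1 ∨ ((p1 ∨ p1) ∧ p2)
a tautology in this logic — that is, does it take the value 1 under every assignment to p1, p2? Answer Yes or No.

No

Counterexample: take p1 = 1/6, p2 = 0.
¬p1 = ¬1/6 = 0
p1 ∨ p1 = 1/6 ∨ 1/6 = 1/6
(p1 ∨ p1) ∧ p2 = 1/6 ∧ 0 = 0
¬p1 ∨ ((p1 ∨ p1) ∧ p2) = 0 ∨ 0 = 0
This gives 0 ≠ 1.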